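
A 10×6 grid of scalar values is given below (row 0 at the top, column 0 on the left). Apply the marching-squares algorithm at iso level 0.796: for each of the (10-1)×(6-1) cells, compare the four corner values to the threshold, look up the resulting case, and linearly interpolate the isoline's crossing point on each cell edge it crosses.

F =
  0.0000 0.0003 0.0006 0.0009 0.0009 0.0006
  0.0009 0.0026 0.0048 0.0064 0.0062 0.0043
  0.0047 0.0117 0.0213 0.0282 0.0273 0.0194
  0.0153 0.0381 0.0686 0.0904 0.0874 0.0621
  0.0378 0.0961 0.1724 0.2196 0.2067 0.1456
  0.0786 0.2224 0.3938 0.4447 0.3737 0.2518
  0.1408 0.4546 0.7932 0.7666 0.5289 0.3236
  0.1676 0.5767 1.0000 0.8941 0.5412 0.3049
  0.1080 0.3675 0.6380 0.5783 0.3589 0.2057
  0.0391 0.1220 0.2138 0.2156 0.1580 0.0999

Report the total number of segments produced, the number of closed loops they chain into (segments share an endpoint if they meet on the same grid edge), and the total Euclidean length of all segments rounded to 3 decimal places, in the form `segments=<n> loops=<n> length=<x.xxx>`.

segments=6 loops=1 length=5.129

cell (6,1): code 0100 → (6.014,2.000)–(7.000,1.518)
cell (6,2): code 1100 → (6.231,3.000)–(6.014,2.000)
cell (6,3): code 1000 → (7.000,3.278)–(6.231,3.000)
cell (7,1): code 0010 → (7.000,1.518)–(7.564,2.000)
cell (7,2): code 0011 → (7.564,2.000)–(7.311,3.000)
cell (7,3): code 0001 → (7.311,3.000)–(7.000,3.278)
total: 6 segments, chained into 1 closed loop(s), length Σ = 5.129105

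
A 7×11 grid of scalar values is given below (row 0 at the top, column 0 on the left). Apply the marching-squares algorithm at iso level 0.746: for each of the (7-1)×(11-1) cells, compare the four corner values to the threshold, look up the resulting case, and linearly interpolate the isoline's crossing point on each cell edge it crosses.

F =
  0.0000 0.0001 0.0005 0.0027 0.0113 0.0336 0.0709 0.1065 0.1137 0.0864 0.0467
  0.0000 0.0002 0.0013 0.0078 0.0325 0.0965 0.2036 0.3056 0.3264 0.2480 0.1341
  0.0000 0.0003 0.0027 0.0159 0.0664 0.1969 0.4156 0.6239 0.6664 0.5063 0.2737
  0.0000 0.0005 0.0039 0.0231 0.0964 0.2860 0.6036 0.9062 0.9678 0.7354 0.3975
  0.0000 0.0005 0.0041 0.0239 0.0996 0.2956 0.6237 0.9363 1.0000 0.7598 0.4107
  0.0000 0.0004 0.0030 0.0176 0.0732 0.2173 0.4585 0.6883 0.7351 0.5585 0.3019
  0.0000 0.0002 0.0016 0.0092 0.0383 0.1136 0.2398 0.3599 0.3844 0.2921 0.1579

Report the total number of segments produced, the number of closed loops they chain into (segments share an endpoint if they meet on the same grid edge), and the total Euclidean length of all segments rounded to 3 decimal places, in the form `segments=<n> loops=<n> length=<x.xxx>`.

cell (2,6): code 0100 → (2.433,7.000)–(3.000,6.471)
cell (2,7): code 1100 → (2.264,8.000)–(2.433,7.000)
cell (2,8): code 1000 → (3.000,8.954)–(2.264,8.000)
cell (3,6): code 0110 → (3.000,6.471)–(4.000,6.391)
cell (3,8): code 1101 → (3.434,9.000)–(3.000,8.954)
cell (3,9): code 1000 → (4.000,9.040)–(3.434,9.000)
cell (4,6): code 0010 → (4.000,6.391)–(4.767,7.000)
cell (4,7): code 0011 → (4.767,7.000)–(4.959,8.000)
cell (4,8): code 0011 → (4.959,8.000)–(4.069,9.000)
cell (4,9): code 0001 → (4.069,9.000)–(4.000,9.040)
total: 10 segments, chained into 1 closed loop(s), length Σ = 8.417932

segments=10 loops=1 length=8.418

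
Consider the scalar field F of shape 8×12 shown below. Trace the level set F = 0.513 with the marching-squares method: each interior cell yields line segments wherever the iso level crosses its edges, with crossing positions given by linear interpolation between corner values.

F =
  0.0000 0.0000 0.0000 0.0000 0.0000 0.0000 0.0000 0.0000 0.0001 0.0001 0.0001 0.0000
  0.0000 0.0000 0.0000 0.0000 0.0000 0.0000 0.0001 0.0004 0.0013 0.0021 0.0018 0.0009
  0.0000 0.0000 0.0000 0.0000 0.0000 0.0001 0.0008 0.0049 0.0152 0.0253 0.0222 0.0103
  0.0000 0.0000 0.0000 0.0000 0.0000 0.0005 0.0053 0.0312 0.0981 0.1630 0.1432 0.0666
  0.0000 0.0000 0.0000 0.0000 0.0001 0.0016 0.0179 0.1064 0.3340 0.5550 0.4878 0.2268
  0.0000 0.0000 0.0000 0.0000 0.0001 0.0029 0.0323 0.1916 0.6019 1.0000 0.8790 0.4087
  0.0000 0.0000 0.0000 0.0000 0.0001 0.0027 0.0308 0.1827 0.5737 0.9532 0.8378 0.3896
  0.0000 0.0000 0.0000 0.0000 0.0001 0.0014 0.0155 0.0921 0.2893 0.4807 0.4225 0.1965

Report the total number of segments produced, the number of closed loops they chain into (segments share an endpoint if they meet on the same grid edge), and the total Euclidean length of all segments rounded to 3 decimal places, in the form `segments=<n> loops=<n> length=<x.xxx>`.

segments=12 loops=1 length=9.472

cell (3,8): code 0100 → (3.893,9.000)–(4.000,8.810)
cell (3,9): code 1000 → (4.000,9.625)–(3.893,9.000)
cell (4,7): code 0100 → (4.668,8.000)–(5.000,7.783)
cell (4,8): code 1110 → (4.000,8.810)–(4.668,8.000)
cell (4,9): code 1101 → (4.064,10.000)–(4.000,9.625)
cell (4,10): code 1000 → (5.000,10.778)–(4.064,10.000)
cell (5,7): code 0110 → (5.000,7.783)–(6.000,7.845)
cell (5,10): code 1001 → (6.000,10.725)–(5.000,10.778)
cell (6,7): code 0010 → (6.000,7.845)–(6.213,8.000)
cell (6,8): code 0011 → (6.213,8.000)–(6.932,9.000)
cell (6,9): code 0011 → (6.932,9.000)–(6.782,10.000)
cell (6,10): code 0001 → (6.782,10.000)–(6.000,10.725)
total: 12 segments, chained into 1 closed loop(s), length Σ = 9.471777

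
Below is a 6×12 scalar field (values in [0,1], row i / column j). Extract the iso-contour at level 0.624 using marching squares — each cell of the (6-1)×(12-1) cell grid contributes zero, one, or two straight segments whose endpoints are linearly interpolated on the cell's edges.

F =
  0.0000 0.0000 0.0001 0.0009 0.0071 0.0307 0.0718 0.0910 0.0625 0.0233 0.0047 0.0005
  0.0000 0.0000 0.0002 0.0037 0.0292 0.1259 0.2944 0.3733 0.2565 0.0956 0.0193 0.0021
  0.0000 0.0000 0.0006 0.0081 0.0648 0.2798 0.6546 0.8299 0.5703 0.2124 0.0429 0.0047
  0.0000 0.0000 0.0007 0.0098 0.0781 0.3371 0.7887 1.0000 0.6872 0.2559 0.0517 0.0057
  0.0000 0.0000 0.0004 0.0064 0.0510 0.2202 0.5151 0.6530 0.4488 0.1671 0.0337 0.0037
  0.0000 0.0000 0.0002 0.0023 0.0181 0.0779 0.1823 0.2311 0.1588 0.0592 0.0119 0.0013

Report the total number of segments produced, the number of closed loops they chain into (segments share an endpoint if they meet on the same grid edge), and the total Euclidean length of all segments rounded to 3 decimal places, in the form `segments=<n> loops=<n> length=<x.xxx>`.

segments=12 loops=1 length=7.598

cell (1,5): code 0100 → (1.915,6.000)–(2.000,5.918)
cell (1,6): code 1100 → (1.549,7.000)–(1.915,6.000)
cell (1,7): code 1000 → (2.000,7.793)–(1.549,7.000)
cell (2,5): code 0110 → (2.000,5.918)–(3.000,5.635)
cell (2,7): code 1101 → (2.459,8.000)–(2.000,7.793)
cell (2,8): code 1000 → (3.000,8.147)–(2.459,8.000)
cell (3,5): code 0010 → (3.000,5.635)–(3.602,6.000)
cell (3,6): code 0111 → (3.602,6.000)–(4.000,6.790)
cell (3,7): code 1011 → (4.000,7.142)–(3.265,8.000)
cell (3,8): code 0001 → (3.265,8.000)–(3.000,8.147)
cell (4,6): code 0010 → (4.000,6.790)–(4.069,7.000)
cell (4,7): code 0001 → (4.069,7.000)–(4.000,7.142)
total: 12 segments, chained into 1 closed loop(s), length Σ = 7.598084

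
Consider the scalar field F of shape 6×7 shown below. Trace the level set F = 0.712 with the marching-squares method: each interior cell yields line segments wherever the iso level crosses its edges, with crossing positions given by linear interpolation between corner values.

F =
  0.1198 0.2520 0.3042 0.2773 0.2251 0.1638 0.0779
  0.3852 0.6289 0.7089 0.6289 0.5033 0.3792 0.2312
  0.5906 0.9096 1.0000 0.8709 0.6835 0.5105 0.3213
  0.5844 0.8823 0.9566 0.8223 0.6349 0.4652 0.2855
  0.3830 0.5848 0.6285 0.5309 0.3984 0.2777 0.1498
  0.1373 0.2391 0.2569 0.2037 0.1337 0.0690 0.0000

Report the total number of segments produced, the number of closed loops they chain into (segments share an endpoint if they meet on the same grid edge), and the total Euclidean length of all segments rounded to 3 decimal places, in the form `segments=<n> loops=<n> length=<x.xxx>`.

segments=10 loops=1 length=9.727

cell (1,0): code 0100 → (1.296,1.000)–(2.000,0.381)
cell (1,1): code 1100 → (1.011,2.000)–(1.296,1.000)
cell (1,2): code 1100 → (1.343,3.000)–(1.011,2.000)
cell (1,3): code 1000 → (2.000,3.848)–(1.343,3.000)
cell (2,0): code 0110 → (2.000,0.381)–(3.000,0.428)
cell (2,3): code 1001 → (3.000,3.589)–(2.000,3.848)
cell (3,0): code 0010 → (3.000,0.428)–(3.572,1.000)
cell (3,1): code 0011 → (3.572,1.000)–(3.746,2.000)
cell (3,2): code 0011 → (3.746,2.000)–(3.379,3.000)
cell (3,3): code 0001 → (3.379,3.000)–(3.000,3.589)
total: 10 segments, chained into 1 closed loop(s), length Σ = 9.727040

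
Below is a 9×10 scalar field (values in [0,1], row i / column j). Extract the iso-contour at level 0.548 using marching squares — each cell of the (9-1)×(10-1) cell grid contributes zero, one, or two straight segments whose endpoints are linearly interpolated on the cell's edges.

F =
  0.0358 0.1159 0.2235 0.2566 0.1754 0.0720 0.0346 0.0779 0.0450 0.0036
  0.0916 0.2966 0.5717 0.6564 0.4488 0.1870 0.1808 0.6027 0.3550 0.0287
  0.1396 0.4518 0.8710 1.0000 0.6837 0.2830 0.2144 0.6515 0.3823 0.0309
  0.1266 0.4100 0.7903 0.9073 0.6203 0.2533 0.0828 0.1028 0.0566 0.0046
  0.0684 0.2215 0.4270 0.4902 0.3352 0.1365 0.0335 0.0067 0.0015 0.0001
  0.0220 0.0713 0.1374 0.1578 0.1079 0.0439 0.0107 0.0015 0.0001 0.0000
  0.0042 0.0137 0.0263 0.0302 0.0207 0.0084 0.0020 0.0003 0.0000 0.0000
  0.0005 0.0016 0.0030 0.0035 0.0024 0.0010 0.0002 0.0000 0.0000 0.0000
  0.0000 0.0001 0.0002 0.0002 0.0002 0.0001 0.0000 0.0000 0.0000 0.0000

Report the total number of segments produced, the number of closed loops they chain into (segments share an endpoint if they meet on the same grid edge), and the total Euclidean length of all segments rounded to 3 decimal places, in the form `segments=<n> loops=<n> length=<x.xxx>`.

segments=18 loops=2 length=12.850

cell (0,1): code 0100 → (0.932,2.000)–(1.000,1.914)
cell (0,2): code 1100 → (0.729,3.000)–(0.932,2.000)
cell (0,3): code 1000 → (1.000,3.522)–(0.729,3.000)
cell (0,6): code 0100 → (0.896,7.000)–(1.000,6.870)
cell (0,7): code 1000 → (1.000,7.221)–(0.896,7.000)
cell (1,1): code 0110 → (1.000,1.914)–(2.000,1.229)
cell (1,3): code 1101 → (1.422,4.000)–(1.000,3.522)
cell (1,4): code 1000 → (2.000,4.339)–(1.422,4.000)
cell (1,6): code 0110 → (1.000,6.870)–(2.000,6.763)
cell (1,7): code 1001 → (2.000,7.384)–(1.000,7.221)
cell (2,1): code 0110 → (2.000,1.229)–(3.000,1.363)
cell (2,4): code 1001 → (3.000,4.197)–(2.000,4.339)
cell (2,6): code 0010 → (2.000,6.763)–(2.189,7.000)
cell (2,7): code 0001 → (2.189,7.000)–(2.000,7.384)
cell (3,1): code 0010 → (3.000,1.363)–(3.667,2.000)
cell (3,2): code 0011 → (3.667,2.000)–(3.861,3.000)
cell (3,3): code 0011 → (3.861,3.000)–(3.254,4.000)
cell (3,4): code 0001 → (3.254,4.000)–(3.000,4.197)
total: 18 segments, chained into 2 closed loop(s), length Σ = 12.849523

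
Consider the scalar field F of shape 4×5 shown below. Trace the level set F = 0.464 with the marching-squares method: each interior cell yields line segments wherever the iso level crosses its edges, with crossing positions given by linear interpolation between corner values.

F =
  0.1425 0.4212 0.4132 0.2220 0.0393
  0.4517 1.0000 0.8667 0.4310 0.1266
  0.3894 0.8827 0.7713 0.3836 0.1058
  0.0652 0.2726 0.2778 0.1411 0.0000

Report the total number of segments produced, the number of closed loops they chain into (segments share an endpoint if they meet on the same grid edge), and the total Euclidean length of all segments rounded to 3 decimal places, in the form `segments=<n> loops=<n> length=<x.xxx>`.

segments=8 loops=1 length=8.747

cell (0,0): code 0100 → (0.074,1.000)–(1.000,0.022)
cell (0,1): code 1100 → (0.112,2.000)–(0.074,1.000)
cell (0,2): code 1000 → (1.000,2.924)–(0.112,2.000)
cell (1,0): code 0110 → (1.000,0.022)–(2.000,0.151)
cell (1,2): code 1001 → (2.000,2.793)–(1.000,2.924)
cell (2,0): code 0010 → (2.000,0.151)–(2.686,1.000)
cell (2,1): code 0011 → (2.686,1.000)–(2.623,2.000)
cell (2,2): code 0001 → (2.623,2.000)–(2.000,2.793)
total: 8 segments, chained into 1 closed loop(s), length Σ = 8.747373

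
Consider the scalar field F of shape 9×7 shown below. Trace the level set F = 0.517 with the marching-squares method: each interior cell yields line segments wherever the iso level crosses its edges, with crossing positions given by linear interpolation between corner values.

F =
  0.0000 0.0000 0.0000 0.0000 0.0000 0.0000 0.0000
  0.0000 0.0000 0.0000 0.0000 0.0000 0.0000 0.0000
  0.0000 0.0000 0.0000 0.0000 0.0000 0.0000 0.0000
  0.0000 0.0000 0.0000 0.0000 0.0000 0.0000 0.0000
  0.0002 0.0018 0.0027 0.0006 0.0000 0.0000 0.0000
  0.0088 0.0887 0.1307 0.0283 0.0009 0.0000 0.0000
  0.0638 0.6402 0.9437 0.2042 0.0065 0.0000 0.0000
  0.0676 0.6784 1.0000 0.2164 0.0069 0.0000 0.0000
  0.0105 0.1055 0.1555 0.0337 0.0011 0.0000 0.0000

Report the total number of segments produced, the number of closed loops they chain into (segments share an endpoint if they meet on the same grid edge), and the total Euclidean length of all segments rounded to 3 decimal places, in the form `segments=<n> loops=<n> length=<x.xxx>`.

segments=8 loops=1 length=6.404

cell (5,0): code 0100 → (5.777,1.000)–(6.000,0.786)
cell (5,1): code 1100 → (5.475,2.000)–(5.777,1.000)
cell (5,2): code 1000 → (6.000,2.577)–(5.475,2.000)
cell (6,0): code 0110 → (6.000,0.786)–(7.000,0.736)
cell (6,2): code 1001 → (7.000,2.616)–(6.000,2.577)
cell (7,0): code 0010 → (7.000,0.736)–(7.282,1.000)
cell (7,1): code 0011 → (7.282,1.000)–(7.572,2.000)
cell (7,2): code 0001 → (7.572,2.000)–(7.000,2.616)
total: 8 segments, chained into 1 closed loop(s), length Σ = 6.404051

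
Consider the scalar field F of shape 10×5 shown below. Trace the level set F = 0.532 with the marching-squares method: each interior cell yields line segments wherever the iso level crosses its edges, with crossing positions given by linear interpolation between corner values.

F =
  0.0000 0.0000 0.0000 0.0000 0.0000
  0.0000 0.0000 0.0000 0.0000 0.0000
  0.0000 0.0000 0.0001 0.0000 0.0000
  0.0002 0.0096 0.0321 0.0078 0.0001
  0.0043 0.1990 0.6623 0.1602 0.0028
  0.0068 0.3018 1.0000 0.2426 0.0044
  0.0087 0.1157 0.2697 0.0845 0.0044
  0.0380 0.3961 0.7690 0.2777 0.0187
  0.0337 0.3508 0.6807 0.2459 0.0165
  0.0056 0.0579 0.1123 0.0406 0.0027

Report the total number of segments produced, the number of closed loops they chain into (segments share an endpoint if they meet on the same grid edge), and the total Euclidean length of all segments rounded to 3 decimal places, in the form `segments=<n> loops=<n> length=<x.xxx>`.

cell (3,1): code 0100 → (3.793,2.000)–(4.000,1.719)
cell (3,2): code 1000 → (4.000,2.260)–(3.793,2.000)
cell (4,1): code 0110 → (4.000,1.719)–(5.000,1.330)
cell (4,2): code 1001 → (5.000,2.618)–(4.000,2.260)
cell (5,1): code 0010 → (5.000,1.330)–(5.641,2.000)
cell (5,2): code 0001 → (5.641,2.000)–(5.000,2.618)
cell (6,1): code 0100 → (6.525,2.000)–(7.000,1.364)
cell (6,2): code 1000 → (7.000,2.482)–(6.525,2.000)
cell (7,1): code 0110 → (7.000,1.364)–(8.000,1.549)
cell (7,2): code 1001 → (8.000,2.342)–(7.000,2.482)
cell (8,1): code 0010 → (8.000,1.549)–(8.262,2.000)
cell (8,2): code 0001 → (8.262,2.000)–(8.000,2.342)
total: 12 segments, chained into 2 closed loop(s), length Σ = 9.082220

segments=12 loops=2 length=9.082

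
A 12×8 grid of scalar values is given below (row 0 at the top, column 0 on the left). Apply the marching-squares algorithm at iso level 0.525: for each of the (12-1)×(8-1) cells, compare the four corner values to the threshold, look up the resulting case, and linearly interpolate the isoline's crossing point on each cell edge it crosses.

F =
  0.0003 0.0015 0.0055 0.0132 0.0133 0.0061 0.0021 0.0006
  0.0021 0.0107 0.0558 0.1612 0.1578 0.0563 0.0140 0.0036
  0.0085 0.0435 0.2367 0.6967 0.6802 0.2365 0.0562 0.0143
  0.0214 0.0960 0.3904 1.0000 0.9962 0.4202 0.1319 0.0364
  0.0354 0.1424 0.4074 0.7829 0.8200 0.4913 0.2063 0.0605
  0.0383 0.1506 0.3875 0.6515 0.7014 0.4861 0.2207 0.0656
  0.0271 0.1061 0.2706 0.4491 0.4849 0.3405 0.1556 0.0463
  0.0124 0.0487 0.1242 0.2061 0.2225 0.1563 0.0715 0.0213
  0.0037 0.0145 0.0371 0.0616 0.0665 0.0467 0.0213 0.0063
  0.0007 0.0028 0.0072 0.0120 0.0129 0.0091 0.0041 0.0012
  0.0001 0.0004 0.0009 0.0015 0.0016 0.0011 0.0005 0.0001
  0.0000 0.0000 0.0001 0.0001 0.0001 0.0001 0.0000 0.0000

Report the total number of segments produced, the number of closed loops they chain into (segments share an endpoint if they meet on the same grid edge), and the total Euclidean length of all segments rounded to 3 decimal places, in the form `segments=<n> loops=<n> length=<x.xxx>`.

segments=12 loops=1 length=11.127

cell (1,2): code 0100 → (1.679,3.000)–(2.000,2.627)
cell (1,3): code 1100 → (1.703,4.000)–(1.679,3.000)
cell (1,4): code 1000 → (2.000,4.350)–(1.703,4.000)
cell (2,2): code 0110 → (2.000,2.627)–(3.000,2.221)
cell (2,4): code 1001 → (3.000,4.818)–(2.000,4.350)
cell (3,2): code 0110 → (3.000,2.221)–(4.000,2.313)
cell (3,4): code 1001 → (4.000,4.897)–(3.000,4.818)
cell (4,2): code 0110 → (4.000,2.313)–(5.000,2.521)
cell (4,4): code 1001 → (5.000,4.819)–(4.000,4.897)
cell (5,2): code 0010 → (5.000,2.521)–(5.625,3.000)
cell (5,3): code 0011 → (5.625,3.000)–(5.815,4.000)
cell (5,4): code 0001 → (5.815,4.000)–(5.000,4.819)
total: 12 segments, chained into 1 closed loop(s), length Σ = 11.127402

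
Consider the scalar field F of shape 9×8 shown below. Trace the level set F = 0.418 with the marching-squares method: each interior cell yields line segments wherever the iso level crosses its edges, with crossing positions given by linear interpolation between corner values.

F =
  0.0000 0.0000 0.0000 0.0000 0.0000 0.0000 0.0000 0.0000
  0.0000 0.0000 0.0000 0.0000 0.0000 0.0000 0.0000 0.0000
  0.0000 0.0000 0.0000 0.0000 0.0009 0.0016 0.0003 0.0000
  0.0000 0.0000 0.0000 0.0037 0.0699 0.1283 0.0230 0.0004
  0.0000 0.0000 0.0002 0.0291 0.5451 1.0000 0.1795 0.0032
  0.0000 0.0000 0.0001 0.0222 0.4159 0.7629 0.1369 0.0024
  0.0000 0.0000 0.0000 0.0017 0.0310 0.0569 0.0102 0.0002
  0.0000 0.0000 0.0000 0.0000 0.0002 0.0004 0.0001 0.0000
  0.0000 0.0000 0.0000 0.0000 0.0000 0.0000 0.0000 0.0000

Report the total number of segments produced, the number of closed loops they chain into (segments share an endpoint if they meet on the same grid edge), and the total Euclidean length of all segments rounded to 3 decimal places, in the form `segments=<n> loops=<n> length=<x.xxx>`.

cell (3,3): code 0100 → (3.733,4.000)–(4.000,3.754)
cell (3,4): code 1100 → (3.332,5.000)–(3.733,4.000)
cell (3,5): code 1000 → (4.000,5.709)–(3.332,5.000)
cell (4,3): code 0010 → (4.000,3.754)–(4.984,4.000)
cell (4,4): code 0111 → (4.984,4.000)–(5.000,4.006)
cell (4,5): code 1001 → (5.000,5.551)–(4.000,5.709)
cell (5,4): code 0010 → (5.000,4.006)–(5.489,5.000)
cell (5,5): code 0001 → (5.489,5.000)–(5.000,5.551)
total: 8 segments, chained into 1 closed loop(s), length Σ = 6.302622

segments=8 loops=1 length=6.303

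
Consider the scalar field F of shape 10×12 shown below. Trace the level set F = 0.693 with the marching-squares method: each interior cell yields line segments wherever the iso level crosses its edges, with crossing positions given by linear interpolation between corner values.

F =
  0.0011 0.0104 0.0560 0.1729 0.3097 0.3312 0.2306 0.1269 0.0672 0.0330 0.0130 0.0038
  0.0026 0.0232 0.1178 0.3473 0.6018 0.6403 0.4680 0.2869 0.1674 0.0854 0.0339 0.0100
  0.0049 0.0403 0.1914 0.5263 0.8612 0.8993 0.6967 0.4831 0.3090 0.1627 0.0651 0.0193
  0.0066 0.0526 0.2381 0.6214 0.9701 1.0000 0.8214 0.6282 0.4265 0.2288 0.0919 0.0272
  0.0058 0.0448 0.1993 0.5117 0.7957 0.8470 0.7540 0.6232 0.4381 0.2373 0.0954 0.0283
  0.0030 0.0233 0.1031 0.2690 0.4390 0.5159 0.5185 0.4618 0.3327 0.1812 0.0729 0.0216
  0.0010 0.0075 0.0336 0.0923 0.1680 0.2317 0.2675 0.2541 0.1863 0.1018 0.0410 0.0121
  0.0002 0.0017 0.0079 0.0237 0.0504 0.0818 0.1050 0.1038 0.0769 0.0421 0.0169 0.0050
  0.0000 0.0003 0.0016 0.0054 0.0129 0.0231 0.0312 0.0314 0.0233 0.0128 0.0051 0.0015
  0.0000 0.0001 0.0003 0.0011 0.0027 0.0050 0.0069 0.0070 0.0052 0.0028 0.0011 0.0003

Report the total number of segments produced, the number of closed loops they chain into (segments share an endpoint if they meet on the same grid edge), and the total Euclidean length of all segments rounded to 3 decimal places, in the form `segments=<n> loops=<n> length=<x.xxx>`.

cell (1,3): code 0100 → (1.352,4.000)–(2.000,3.498)
cell (1,4): code 1100 → (1.203,5.000)–(1.352,4.000)
cell (1,5): code 1100 → (1.984,6.000)–(1.203,5.000)
cell (1,6): code 1000 → (2.000,6.017)–(1.984,6.000)
cell (2,3): code 0110 → (2.000,3.498)–(3.000,3.205)
cell (2,6): code 1001 → (3.000,6.665)–(2.000,6.017)
cell (3,3): code 0110 → (3.000,3.205)–(4.000,3.638)
cell (3,6): code 1001 → (4.000,6.466)–(3.000,6.665)
cell (4,3): code 0010 → (4.000,3.638)–(4.288,4.000)
cell (4,4): code 0011 → (4.288,4.000)–(4.465,5.000)
cell (4,5): code 0011 → (4.465,5.000)–(4.259,6.000)
cell (4,6): code 0001 → (4.259,6.000)–(4.000,6.466)
total: 12 segments, chained into 1 closed loop(s), length Σ = 10.497808

segments=12 loops=1 length=10.498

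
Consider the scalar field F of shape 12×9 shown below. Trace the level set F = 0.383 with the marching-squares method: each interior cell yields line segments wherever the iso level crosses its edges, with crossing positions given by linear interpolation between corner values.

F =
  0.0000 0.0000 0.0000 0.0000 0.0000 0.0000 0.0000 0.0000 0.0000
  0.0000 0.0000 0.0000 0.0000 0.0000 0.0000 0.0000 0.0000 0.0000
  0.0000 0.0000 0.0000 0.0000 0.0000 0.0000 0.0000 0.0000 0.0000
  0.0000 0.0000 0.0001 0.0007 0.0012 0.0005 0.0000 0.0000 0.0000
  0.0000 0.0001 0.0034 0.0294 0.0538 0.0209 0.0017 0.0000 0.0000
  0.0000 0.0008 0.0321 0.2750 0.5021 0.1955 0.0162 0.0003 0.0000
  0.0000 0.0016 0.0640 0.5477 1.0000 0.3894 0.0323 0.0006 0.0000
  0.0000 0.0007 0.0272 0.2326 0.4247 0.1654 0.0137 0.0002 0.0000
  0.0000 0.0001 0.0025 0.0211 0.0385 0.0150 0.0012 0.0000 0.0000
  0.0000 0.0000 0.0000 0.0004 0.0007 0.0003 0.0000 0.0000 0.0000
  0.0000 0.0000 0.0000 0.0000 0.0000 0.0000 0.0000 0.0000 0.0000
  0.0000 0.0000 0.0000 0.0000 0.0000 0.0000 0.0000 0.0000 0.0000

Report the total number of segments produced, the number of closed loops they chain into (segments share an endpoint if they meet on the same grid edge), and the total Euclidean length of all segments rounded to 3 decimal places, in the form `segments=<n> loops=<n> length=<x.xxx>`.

segments=12 loops=1 length=6.847

cell (4,3): code 0100 → (4.734,4.000)–(5.000,3.476)
cell (4,4): code 1000 → (5.000,4.388)–(4.734,4.000)
cell (5,2): code 0100 → (5.396,3.000)–(6.000,2.659)
cell (5,3): code 1110 → (5.000,3.476)–(5.396,3.000)
cell (5,4): code 1101 → (5.967,5.000)–(5.000,4.388)
cell (5,5): code 1000 → (6.000,5.018)–(5.967,5.000)
cell (6,2): code 0010 → (6.000,2.659)–(6.523,3.000)
cell (6,3): code 0111 → (6.523,3.000)–(7.000,3.783)
cell (6,4): code 1011 → (7.000,4.161)–(6.029,5.000)
cell (6,5): code 0001 → (6.029,5.000)–(6.000,5.018)
cell (7,3): code 0010 → (7.000,3.783)–(7.108,4.000)
cell (7,4): code 0001 → (7.108,4.000)–(7.000,4.161)
total: 12 segments, chained into 1 closed loop(s), length Σ = 6.846761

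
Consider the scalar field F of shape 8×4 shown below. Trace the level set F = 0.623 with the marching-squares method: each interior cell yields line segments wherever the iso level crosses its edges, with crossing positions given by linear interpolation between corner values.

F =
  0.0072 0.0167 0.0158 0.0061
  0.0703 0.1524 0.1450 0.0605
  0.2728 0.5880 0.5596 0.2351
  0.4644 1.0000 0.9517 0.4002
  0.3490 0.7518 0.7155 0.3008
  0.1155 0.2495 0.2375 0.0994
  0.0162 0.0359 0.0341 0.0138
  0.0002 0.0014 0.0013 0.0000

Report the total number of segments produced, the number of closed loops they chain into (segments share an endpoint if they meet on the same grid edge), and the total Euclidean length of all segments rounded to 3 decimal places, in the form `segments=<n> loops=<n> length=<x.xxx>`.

cell (2,0): code 0100 → (2.085,1.000)–(3.000,0.296)
cell (2,1): code 1100 → (2.162,2.000)–(2.085,1.000)
cell (2,2): code 1000 → (3.000,2.596)–(2.162,2.000)
cell (3,0): code 0110 → (3.000,0.296)–(4.000,0.680)
cell (3,2): code 1001 → (4.000,2.223)–(3.000,2.596)
cell (4,0): code 0010 → (4.000,0.680)–(4.256,1.000)
cell (4,1): code 0011 → (4.256,1.000)–(4.194,2.000)
cell (4,2): code 0001 → (4.194,2.000)–(4.000,2.223)
total: 8 segments, chained into 1 closed loop(s), length Σ = 7.031653

segments=8 loops=1 length=7.032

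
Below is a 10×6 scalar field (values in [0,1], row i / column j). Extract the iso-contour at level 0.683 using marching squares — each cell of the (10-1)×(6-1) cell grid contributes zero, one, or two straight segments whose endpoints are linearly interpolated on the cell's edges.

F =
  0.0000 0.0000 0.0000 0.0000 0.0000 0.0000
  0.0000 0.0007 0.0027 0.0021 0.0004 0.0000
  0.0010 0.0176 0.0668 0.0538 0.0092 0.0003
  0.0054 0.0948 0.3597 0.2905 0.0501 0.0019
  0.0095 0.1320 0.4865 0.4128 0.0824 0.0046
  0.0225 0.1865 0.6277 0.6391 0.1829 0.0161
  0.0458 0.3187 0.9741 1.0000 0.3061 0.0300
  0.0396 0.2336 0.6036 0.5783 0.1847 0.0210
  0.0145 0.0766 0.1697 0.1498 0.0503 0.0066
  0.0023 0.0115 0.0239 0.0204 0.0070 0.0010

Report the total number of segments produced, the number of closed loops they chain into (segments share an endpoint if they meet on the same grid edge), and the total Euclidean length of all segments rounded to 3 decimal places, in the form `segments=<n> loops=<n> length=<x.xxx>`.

segments=6 loops=1 length=5.724

cell (5,1): code 0100 → (5.160,2.000)–(6.000,1.556)
cell (5,2): code 1100 → (5.122,3.000)–(5.160,2.000)
cell (5,3): code 1000 → (6.000,3.457)–(5.122,3.000)
cell (6,1): code 0010 → (6.000,1.556)–(6.786,2.000)
cell (6,2): code 0011 → (6.786,2.000)–(6.752,3.000)
cell (6,3): code 0001 → (6.752,3.000)–(6.000,3.457)
total: 6 segments, chained into 1 closed loop(s), length Σ = 5.724068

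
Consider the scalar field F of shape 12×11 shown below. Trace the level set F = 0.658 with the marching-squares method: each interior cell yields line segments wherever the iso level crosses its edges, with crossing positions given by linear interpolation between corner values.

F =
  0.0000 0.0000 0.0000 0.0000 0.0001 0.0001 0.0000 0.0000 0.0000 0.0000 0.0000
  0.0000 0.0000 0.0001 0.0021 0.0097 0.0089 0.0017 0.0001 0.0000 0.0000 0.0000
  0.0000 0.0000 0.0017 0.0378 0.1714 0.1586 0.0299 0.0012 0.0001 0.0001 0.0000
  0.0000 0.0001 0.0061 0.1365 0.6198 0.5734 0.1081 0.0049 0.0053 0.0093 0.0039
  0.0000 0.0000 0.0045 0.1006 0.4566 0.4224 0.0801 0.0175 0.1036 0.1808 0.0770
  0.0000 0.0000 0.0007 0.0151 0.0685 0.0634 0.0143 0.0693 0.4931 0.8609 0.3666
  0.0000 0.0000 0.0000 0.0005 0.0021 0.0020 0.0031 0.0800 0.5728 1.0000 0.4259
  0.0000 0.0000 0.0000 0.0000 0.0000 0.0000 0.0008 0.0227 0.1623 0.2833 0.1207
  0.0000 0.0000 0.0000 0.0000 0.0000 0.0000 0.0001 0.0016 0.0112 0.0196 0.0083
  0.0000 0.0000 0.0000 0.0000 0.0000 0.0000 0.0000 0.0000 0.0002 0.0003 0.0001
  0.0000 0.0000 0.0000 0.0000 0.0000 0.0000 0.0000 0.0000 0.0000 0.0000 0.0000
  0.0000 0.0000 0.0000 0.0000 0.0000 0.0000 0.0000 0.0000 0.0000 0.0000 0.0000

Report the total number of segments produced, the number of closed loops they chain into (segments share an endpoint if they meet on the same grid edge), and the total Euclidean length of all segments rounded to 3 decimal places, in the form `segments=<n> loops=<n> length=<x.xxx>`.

cell (4,8): code 0100 → (4.702,9.000)–(5.000,8.448)
cell (4,9): code 1000 → (5.000,9.410)–(4.702,9.000)
cell (5,8): code 0110 → (5.000,8.448)–(6.000,8.199)
cell (5,9): code 1001 → (6.000,9.596)–(5.000,9.410)
cell (6,8): code 0010 → (6.000,8.199)–(6.477,9.000)
cell (6,9): code 0001 → (6.477,9.000)–(6.000,9.596)
total: 6 segments, chained into 1 closed loop(s), length Σ = 4.877391

segments=6 loops=1 length=4.877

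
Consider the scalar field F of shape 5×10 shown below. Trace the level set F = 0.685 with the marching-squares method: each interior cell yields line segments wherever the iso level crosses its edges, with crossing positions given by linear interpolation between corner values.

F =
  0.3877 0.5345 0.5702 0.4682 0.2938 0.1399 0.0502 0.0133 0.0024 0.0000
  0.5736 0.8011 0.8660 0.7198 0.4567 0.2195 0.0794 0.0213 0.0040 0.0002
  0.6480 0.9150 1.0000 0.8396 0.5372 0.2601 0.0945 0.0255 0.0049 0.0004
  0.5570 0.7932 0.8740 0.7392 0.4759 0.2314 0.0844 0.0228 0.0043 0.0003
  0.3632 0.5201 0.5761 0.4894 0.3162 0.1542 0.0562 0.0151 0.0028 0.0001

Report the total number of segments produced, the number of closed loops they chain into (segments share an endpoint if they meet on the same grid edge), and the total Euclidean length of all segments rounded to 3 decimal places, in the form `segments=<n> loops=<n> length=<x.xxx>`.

segments=12 loops=1 length=10.254

cell (0,0): code 0100 → (0.565,1.000)–(1.000,0.490)
cell (0,1): code 1100 → (0.388,2.000)–(0.565,1.000)
cell (0,2): code 1100 → (0.862,3.000)–(0.388,2.000)
cell (0,3): code 1000 → (1.000,3.132)–(0.862,3.000)
cell (1,0): code 0110 → (1.000,0.490)–(2.000,0.139)
cell (1,3): code 1001 → (2.000,3.511)–(1.000,3.132)
cell (2,0): code 0110 → (2.000,0.139)–(3.000,0.542)
cell (2,3): code 1001 → (3.000,3.206)–(2.000,3.511)
cell (3,0): code 0010 → (3.000,0.542)–(3.396,1.000)
cell (3,1): code 0011 → (3.396,1.000)–(3.634,2.000)
cell (3,2): code 0011 → (3.634,2.000)–(3.217,3.000)
cell (3,3): code 0001 → (3.217,3.000)–(3.000,3.206)
total: 12 segments, chained into 1 closed loop(s), length Σ = 10.253657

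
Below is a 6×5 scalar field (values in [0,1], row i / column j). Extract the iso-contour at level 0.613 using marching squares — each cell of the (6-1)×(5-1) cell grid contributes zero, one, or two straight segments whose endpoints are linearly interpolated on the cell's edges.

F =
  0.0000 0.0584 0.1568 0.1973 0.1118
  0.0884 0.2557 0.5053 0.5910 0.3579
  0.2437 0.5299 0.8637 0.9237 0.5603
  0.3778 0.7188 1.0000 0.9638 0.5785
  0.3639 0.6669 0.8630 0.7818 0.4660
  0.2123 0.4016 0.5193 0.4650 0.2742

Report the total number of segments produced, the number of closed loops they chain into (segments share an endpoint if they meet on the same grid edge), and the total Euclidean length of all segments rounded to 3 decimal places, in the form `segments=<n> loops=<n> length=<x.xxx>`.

segments=12 loops=1 length=10.717

cell (1,1): code 0100 → (1.301,2.000)–(2.000,1.249)
cell (1,2): code 1100 → (1.066,3.000)–(1.301,2.000)
cell (1,3): code 1000 → (2.000,3.855)–(1.066,3.000)
cell (2,0): code 0100 → (2.440,1.000)–(3.000,0.690)
cell (2,1): code 1110 → (2.000,1.249)–(2.440,1.000)
cell (2,3): code 1001 → (3.000,3.910)–(2.000,3.855)
cell (3,0): code 0110 → (3.000,0.690)–(4.000,0.822)
cell (3,3): code 1001 → (4.000,3.535)–(3.000,3.910)
cell (4,0): code 0010 → (4.000,0.822)–(4.203,1.000)
cell (4,1): code 0011 → (4.203,1.000)–(4.727,2.000)
cell (4,2): code 0011 → (4.727,2.000)–(4.533,3.000)
cell (4,3): code 0001 → (4.533,3.000)–(4.000,3.535)
total: 12 segments, chained into 1 closed loop(s), length Σ = 10.716509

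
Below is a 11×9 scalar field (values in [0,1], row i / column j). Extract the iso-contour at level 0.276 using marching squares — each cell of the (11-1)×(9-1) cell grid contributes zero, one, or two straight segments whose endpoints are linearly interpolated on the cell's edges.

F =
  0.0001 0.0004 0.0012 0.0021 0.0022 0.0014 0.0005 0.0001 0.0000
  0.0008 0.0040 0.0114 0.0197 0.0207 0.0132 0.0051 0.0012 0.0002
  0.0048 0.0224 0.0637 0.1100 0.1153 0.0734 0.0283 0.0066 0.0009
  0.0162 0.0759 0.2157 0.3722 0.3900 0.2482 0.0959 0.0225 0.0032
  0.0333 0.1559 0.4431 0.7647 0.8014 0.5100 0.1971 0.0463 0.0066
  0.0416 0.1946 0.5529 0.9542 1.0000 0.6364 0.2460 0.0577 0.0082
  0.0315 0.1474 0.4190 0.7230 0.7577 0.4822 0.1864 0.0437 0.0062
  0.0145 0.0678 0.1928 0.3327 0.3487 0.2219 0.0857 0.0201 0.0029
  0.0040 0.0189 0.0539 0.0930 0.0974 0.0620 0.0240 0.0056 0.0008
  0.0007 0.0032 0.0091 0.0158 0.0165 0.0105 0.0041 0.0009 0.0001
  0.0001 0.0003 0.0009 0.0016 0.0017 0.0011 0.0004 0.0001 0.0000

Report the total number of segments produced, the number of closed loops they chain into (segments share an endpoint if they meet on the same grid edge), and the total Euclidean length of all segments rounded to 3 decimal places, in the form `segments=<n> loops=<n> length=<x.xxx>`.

cell (2,2): code 0100 → (2.633,3.000)–(3.000,2.385)
cell (2,3): code 1100 → (2.585,4.000)–(2.633,3.000)
cell (2,4): code 1000 → (3.000,4.804)–(2.585,4.000)
cell (3,1): code 0100 → (3.265,2.000)–(4.000,1.418)
cell (3,2): code 1110 → (3.000,2.385)–(3.265,2.000)
cell (3,4): code 1101 → (3.106,5.000)–(3.000,4.804)
cell (3,5): code 1000 → (4.000,5.748)–(3.106,5.000)
cell (4,1): code 0110 → (4.000,1.418)–(5.000,1.227)
cell (4,5): code 1001 → (5.000,5.923)–(4.000,5.748)
cell (5,1): code 0110 → (5.000,1.227)–(6.000,1.473)
cell (5,5): code 1001 → (6.000,5.697)–(5.000,5.923)
cell (6,1): code 0010 → (6.000,1.473)–(6.632,2.000)
cell (6,2): code 0111 → (6.632,2.000)–(7.000,2.595)
cell (6,4): code 1011 → (7.000,4.573)–(6.792,5.000)
cell (6,5): code 0001 → (6.792,5.000)–(6.000,5.697)
cell (7,2): code 0010 → (7.000,2.595)–(7.237,3.000)
cell (7,3): code 0011 → (7.237,3.000)–(7.289,4.000)
cell (7,4): code 0001 → (7.289,4.000)–(7.000,4.573)
total: 18 segments, chained into 1 closed loop(s), length Σ = 14.668222

segments=18 loops=1 length=14.668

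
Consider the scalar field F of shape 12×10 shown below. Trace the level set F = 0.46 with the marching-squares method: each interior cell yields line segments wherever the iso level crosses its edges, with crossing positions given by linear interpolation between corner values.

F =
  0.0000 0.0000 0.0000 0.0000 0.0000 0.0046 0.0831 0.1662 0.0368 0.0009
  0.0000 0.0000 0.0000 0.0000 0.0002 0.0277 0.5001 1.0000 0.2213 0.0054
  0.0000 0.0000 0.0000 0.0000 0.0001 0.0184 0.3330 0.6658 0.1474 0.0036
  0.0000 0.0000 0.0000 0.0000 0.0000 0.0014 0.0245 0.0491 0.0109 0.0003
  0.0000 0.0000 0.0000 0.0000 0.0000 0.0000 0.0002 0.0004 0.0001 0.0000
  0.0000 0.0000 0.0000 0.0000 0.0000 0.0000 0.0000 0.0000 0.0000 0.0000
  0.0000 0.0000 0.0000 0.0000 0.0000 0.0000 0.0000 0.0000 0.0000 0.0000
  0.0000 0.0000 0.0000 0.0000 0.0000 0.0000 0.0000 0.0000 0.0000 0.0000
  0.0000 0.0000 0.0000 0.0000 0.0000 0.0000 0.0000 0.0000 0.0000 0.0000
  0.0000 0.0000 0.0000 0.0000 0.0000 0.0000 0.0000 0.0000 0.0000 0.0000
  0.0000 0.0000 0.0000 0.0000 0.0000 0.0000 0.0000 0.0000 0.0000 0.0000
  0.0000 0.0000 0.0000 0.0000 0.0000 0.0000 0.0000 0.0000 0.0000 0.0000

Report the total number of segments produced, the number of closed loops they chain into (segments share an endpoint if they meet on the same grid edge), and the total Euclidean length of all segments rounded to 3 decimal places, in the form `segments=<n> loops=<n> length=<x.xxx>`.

cell (0,5): code 0100 → (0.904,6.000)–(1.000,5.915)
cell (0,6): code 1100 → (0.352,7.000)–(0.904,6.000)
cell (0,7): code 1000 → (1.000,7.693)–(0.352,7.000)
cell (1,5): code 0010 → (1.000,5.915)–(1.240,6.000)
cell (1,6): code 0111 → (1.240,6.000)–(2.000,6.382)
cell (1,7): code 1001 → (2.000,7.397)–(1.000,7.693)
cell (2,6): code 0010 → (2.000,6.382)–(2.334,7.000)
cell (2,7): code 0001 → (2.334,7.000)–(2.000,7.397)
total: 8 segments, chained into 1 closed loop(s), length Σ = 5.588430

segments=8 loops=1 length=5.588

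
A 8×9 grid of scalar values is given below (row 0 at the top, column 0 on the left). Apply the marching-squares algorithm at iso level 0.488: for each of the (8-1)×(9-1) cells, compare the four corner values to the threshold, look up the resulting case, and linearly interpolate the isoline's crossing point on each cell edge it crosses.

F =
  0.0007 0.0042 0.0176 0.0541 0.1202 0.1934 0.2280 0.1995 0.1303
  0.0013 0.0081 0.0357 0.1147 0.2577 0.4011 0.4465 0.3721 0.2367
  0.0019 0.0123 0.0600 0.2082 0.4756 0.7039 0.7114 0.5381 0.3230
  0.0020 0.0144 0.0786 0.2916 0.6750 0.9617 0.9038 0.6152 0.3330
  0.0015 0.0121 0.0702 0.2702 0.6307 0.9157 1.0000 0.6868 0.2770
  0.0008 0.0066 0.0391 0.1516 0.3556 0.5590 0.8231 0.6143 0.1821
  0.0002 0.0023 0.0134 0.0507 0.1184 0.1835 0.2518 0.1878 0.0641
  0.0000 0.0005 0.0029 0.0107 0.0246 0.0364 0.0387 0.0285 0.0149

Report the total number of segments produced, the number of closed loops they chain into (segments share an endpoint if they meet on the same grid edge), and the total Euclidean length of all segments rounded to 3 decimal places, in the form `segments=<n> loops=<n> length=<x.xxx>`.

cell (1,4): code 0100 → (1.287,5.000)–(2.000,4.054)
cell (1,5): code 1100 → (1.157,6.000)–(1.287,5.000)
cell (1,6): code 1100 → (1.698,7.000)–(1.157,6.000)
cell (1,7): code 1000 → (2.000,7.233)–(1.698,7.000)
cell (2,3): code 0100 → (2.062,4.000)–(3.000,3.512)
cell (2,4): code 1110 → (2.000,4.054)–(2.062,4.000)
cell (2,7): code 1001 → (3.000,7.451)–(2.000,7.233)
cell (3,3): code 0110 → (3.000,3.512)–(4.000,3.604)
cell (3,7): code 1001 → (4.000,7.485)–(3.000,7.451)
cell (4,3): code 0010 → (4.000,3.604)–(4.519,4.000)
cell (4,4): code 0111 → (4.519,4.000)–(5.000,4.651)
cell (4,7): code 1001 → (5.000,7.292)–(4.000,7.485)
cell (5,4): code 0010 → (5.000,4.651)–(5.189,5.000)
cell (5,5): code 0011 → (5.189,5.000)–(5.587,6.000)
cell (5,6): code 0011 → (5.587,6.000)–(5.296,7.000)
cell (5,7): code 0001 → (5.296,7.000)–(5.000,7.292)
total: 16 segments, chained into 1 closed loop(s), length Σ = 13.290061

segments=16 loops=1 length=13.290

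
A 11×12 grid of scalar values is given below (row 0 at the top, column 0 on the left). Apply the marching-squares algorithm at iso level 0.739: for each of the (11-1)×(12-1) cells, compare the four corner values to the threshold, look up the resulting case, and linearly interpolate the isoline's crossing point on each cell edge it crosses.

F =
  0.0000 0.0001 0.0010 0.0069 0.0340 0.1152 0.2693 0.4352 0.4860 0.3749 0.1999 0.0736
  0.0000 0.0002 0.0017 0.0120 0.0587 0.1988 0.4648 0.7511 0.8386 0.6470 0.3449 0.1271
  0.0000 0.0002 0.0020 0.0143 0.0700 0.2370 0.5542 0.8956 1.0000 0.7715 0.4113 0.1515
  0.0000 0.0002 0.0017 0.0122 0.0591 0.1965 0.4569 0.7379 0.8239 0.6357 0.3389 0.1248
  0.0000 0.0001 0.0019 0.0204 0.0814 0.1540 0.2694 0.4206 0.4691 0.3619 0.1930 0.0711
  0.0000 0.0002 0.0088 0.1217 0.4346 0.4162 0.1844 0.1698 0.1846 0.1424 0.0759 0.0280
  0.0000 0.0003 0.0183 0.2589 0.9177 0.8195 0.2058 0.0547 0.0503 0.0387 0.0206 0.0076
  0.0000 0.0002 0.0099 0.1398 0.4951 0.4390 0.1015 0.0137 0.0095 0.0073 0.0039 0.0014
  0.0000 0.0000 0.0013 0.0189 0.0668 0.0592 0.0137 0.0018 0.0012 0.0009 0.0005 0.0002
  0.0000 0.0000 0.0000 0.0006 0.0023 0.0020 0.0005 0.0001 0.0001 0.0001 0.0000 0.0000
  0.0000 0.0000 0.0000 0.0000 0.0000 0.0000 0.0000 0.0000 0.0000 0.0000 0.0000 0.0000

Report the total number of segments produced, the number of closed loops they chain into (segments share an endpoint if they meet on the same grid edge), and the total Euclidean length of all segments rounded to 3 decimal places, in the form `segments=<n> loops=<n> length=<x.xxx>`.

cell (0,6): code 0100 → (0.962,7.000)–(1.000,6.958)
cell (0,7): code 1100 → (0.718,8.000)–(0.962,7.000)
cell (0,8): code 1000 → (1.000,8.520)–(0.718,8.000)
cell (1,6): code 0110 → (1.000,6.958)–(2.000,6.541)
cell (1,8): code 1101 → (1.739,9.000)–(1.000,8.520)
cell (1,9): code 1000 → (2.000,9.090)–(1.739,9.000)
cell (2,6): code 0010 → (2.000,6.541)–(2.993,7.000)
cell (2,7): code 0111 → (2.993,7.000)–(3.000,7.013)
cell (2,8): code 1011 → (3.000,8.451)–(2.239,9.000)
cell (2,9): code 0001 → (2.239,9.000)–(2.000,9.090)
cell (3,7): code 0010 → (3.000,7.013)–(3.239,8.000)
cell (3,8): code 0001 → (3.239,8.000)–(3.000,8.451)
cell (5,3): code 0100 → (5.630,4.000)–(6.000,3.729)
cell (5,4): code 1100 → (5.800,5.000)–(5.630,4.000)
cell (5,5): code 1000 → (6.000,5.131)–(5.800,5.000)
cell (6,3): code 0010 → (6.000,3.729)–(6.423,4.000)
cell (6,4): code 0011 → (6.423,4.000)–(6.212,5.000)
cell (6,5): code 0001 → (6.212,5.000)–(6.000,5.131)
total: 18 segments, chained into 2 closed loop(s), length Σ = 11.232732

segments=18 loops=2 length=11.233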